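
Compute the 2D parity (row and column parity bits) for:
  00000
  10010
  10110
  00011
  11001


Row parities: 00101
Column parities: 11110

Row P: 00101, Col P: 11110, Corner: 0


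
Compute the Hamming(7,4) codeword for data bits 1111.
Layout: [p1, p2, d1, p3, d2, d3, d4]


Parity bits: p1=1, p2=1, p3=1

1111111


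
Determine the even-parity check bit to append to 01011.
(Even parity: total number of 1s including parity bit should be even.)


Number of 1s in data: 3
Parity bit: 1

1


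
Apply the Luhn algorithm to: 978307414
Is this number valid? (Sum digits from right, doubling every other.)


Luhn sum = 43
43 mod 10 = 3

Invalid (Luhn sum mod 10 = 3)


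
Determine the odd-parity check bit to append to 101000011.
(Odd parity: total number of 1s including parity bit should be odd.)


Number of 1s in data: 4
Parity bit: 1

1


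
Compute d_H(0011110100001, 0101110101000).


XOR: 0110000001001
Count of 1s: 4

4


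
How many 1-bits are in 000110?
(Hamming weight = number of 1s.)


Counting 1s in 000110

2


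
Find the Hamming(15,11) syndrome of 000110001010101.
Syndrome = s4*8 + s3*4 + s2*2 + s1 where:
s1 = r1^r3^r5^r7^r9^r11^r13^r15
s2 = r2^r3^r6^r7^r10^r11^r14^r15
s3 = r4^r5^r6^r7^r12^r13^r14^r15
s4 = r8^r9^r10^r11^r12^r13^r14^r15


s1=1, s2=0, s3=0, s4=0

Syndrome = 1 (error at position 1)


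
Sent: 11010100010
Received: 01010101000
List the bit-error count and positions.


XOR: 10000001010

3 error(s) at position(s): 0, 7, 9


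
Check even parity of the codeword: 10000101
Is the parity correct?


Number of 1s: 3

No, parity error (3 ones)


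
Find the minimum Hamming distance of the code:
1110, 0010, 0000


Comparing all pairs, minimum distance: 1
Can detect 0 errors, correct 0 errors

1


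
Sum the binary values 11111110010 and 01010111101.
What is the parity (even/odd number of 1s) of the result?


11111110010 = 2034
01010111101 = 701
Sum = 2735 = 101010101111
1s count = 8

even parity (8 ones in 101010101111)


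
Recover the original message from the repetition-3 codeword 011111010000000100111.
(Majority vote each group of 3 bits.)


Groups: 011, 111, 010, 000, 000, 100, 111
Majority votes: 1100001

1100001


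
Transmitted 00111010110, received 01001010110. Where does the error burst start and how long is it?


XOR: 01110000000

Burst at position 1, length 3


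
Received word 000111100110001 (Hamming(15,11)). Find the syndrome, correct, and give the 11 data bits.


Syndrome = 14: error at position 14

Data: 01110110011 (corrected bit 14)


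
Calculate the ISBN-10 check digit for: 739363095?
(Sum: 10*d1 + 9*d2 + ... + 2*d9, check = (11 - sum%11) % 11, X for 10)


Weighted sum: 278
278 mod 11 = 3

Check digit: 8


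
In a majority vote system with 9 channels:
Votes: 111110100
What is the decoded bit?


Ones: 6 out of 9
Threshold: 5

1 (6/9 voted 1)


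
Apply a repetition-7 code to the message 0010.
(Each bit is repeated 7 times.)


Each bit -> 7 copies

0000000000000011111110000000


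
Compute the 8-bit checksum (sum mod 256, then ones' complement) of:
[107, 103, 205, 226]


Sum = 641 mod 256 = 129
Complement = 126

126


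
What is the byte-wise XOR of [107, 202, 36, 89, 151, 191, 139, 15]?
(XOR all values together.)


XOR chain: 107 ^ 202 ^ 36 ^ 89 ^ 151 ^ 191 ^ 139 ^ 15 = 112

112


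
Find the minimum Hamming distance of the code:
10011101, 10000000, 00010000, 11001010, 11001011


Comparing all pairs, minimum distance: 1
Can detect 0 errors, correct 0 errors

1


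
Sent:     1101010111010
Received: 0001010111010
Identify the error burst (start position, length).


XOR: 1100000000000

Burst at position 0, length 2


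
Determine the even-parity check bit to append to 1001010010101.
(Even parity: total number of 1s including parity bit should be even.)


Number of 1s in data: 6
Parity bit: 0

0


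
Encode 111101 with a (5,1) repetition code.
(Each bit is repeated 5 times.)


Each bit -> 5 copies

111111111111111111110000011111


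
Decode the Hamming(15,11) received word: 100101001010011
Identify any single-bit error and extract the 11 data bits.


Syndrome = 0: no error detected

Data: 00101010011 (no errors)


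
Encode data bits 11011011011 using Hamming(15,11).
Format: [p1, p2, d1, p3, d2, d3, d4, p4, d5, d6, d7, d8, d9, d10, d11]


Parity bits: p1=0, p2=1, p3=1, p4=1

011110111011011


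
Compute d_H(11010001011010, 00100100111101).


XOR: 11110101100111
Count of 1s: 10

10


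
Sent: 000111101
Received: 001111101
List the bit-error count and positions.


XOR: 001000000

1 error(s) at position(s): 2


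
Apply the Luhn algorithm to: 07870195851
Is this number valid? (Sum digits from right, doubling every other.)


Luhn sum = 40
40 mod 10 = 0

Valid (Luhn sum mod 10 = 0)


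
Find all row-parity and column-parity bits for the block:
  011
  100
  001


Row parities: 011
Column parities: 110

Row P: 011, Col P: 110, Corner: 0


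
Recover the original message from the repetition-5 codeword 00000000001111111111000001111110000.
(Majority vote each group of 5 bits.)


Groups: 00000, 00000, 11111, 11111, 00000, 11111, 10000
Majority votes: 0011010

0011010


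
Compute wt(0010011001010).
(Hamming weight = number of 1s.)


Counting 1s in 0010011001010

5


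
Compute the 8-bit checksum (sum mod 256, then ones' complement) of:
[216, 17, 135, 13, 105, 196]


Sum = 682 mod 256 = 170
Complement = 85

85


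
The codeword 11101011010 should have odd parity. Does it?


Number of 1s: 7

Yes, parity is correct (7 ones)


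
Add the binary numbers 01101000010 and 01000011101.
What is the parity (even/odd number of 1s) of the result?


01101000010 = 834
01000011101 = 541
Sum = 1375 = 10101011111
1s count = 8

even parity (8 ones in 10101011111)


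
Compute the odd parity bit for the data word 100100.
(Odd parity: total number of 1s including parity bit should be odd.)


Number of 1s in data: 2
Parity bit: 1

1


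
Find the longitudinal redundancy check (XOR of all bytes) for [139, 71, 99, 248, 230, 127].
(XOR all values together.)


XOR chain: 139 ^ 71 ^ 99 ^ 248 ^ 230 ^ 127 = 206

206


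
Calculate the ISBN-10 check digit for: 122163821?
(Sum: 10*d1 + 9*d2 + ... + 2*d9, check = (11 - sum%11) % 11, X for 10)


Weighted sum: 142
142 mod 11 = 10

Check digit: 1


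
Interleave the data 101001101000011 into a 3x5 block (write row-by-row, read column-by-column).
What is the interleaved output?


Matrix:
  10100
  11010
  00011
Read columns: 110010100011001

110010100011001


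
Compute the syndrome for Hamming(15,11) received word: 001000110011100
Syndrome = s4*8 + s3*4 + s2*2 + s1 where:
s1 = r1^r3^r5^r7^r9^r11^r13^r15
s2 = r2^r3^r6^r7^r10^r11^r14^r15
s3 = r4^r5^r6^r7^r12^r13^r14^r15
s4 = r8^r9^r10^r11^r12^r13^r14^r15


s1=0, s2=1, s3=1, s4=0

Syndrome = 6 (error at position 6)


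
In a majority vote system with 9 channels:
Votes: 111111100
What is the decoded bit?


Ones: 7 out of 9
Threshold: 5

1 (7/9 voted 1)


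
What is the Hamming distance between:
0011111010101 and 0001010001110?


XOR: 0010101011011
Count of 1s: 7

7


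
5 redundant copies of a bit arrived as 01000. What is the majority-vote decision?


Ones: 1 out of 5
Threshold: 3

0 (1/5 voted 1)


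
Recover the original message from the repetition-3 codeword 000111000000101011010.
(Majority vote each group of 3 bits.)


Groups: 000, 111, 000, 000, 101, 011, 010
Majority votes: 0100110

0100110


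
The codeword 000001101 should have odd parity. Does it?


Number of 1s: 3

Yes, parity is correct (3 ones)


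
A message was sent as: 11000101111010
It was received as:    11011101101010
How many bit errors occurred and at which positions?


XOR: 00011000010000

3 error(s) at position(s): 3, 4, 9


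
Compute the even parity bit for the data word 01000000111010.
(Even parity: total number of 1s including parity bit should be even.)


Number of 1s in data: 5
Parity bit: 1

1


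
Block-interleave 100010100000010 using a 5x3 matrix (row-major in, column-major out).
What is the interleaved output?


Matrix:
  100
  010
  100
  000
  010
Read columns: 101000100100000

101000100100000


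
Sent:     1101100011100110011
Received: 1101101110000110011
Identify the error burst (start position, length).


XOR: 0000001101100000000

Burst at position 6, length 5


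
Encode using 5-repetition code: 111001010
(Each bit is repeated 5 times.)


Each bit -> 5 copies

111111111111111000000000011111000001111100000


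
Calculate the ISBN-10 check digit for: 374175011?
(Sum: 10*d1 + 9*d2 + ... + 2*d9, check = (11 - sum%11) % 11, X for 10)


Weighted sum: 204
204 mod 11 = 6

Check digit: 5


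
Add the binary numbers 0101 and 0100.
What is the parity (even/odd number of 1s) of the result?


0101 = 5
0100 = 4
Sum = 9 = 1001
1s count = 2

even parity (2 ones in 1001)


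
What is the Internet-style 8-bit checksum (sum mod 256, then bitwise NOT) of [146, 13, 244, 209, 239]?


Sum = 851 mod 256 = 83
Complement = 172

172


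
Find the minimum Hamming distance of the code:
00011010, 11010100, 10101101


Comparing all pairs, minimum distance: 5
Can detect 4 errors, correct 2 errors

5


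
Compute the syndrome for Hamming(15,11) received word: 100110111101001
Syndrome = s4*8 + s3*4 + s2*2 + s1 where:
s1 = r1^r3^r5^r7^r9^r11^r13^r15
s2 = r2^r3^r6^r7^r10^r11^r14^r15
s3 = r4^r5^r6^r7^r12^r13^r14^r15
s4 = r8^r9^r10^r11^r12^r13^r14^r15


s1=1, s2=1, s3=1, s4=1

Syndrome = 15 (error at position 15)


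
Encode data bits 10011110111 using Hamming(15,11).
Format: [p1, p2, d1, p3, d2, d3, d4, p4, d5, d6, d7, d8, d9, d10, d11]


Parity bits: p1=0, p2=0, p3=0, p4=0

001000101110111


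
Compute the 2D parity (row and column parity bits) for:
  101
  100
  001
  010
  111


Row parities: 01111
Column parities: 101

Row P: 01111, Col P: 101, Corner: 0


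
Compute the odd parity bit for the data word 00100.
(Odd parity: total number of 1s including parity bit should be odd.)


Number of 1s in data: 1
Parity bit: 0

0


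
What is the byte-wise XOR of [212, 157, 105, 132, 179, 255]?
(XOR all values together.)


XOR chain: 212 ^ 157 ^ 105 ^ 132 ^ 179 ^ 255 = 232

232


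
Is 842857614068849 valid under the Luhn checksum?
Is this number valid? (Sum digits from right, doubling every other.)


Luhn sum = 85
85 mod 10 = 5

Invalid (Luhn sum mod 10 = 5)


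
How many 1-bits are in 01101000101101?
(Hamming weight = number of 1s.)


Counting 1s in 01101000101101

7


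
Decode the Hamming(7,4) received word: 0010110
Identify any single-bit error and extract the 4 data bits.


Syndrome = 0: no error detected

Data: 1110 (no errors)


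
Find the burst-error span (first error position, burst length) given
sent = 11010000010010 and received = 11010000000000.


XOR: 00000000010010

Burst at position 9, length 4


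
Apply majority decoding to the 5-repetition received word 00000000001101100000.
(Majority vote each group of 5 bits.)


Groups: 00000, 00000, 11011, 00000
Majority votes: 0010

0010


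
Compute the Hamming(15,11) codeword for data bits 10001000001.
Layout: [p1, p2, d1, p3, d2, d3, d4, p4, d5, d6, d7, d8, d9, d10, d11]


Parity bits: p1=1, p2=0, p3=1, p4=0

101100001000001


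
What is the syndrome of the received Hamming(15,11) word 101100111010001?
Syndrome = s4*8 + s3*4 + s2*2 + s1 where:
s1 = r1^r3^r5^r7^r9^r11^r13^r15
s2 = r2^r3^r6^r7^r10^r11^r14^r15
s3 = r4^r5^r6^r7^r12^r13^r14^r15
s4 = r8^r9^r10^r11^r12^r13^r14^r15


s1=0, s2=0, s3=1, s4=0

Syndrome = 4 (error at position 4)


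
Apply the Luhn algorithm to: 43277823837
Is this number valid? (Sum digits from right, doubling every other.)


Luhn sum = 60
60 mod 10 = 0

Valid (Luhn sum mod 10 = 0)


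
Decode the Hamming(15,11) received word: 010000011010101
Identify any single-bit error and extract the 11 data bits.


Syndrome = 10: error at position 10

Data: 00001110101 (corrected bit 10)


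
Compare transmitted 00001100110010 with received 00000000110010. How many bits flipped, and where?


XOR: 00001100000000

2 error(s) at position(s): 4, 5


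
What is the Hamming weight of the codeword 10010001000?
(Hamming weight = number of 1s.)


Counting 1s in 10010001000

3


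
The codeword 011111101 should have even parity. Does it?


Number of 1s: 7

No, parity error (7 ones)


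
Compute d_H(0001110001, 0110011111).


XOR: 0111101110
Count of 1s: 7

7


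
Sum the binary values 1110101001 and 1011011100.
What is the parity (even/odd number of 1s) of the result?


1110101001 = 937
1011011100 = 732
Sum = 1669 = 11010000101
1s count = 5

odd parity (5 ones in 11010000101)


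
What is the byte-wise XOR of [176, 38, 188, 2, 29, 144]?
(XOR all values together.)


XOR chain: 176 ^ 38 ^ 188 ^ 2 ^ 29 ^ 144 = 165

165


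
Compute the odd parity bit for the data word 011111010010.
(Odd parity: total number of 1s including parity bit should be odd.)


Number of 1s in data: 7
Parity bit: 0

0


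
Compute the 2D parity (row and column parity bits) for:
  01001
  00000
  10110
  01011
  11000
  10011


Row parities: 001101
Column parities: 11111

Row P: 001101, Col P: 11111, Corner: 1


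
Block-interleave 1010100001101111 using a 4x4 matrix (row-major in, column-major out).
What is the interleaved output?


Matrix:
  1010
  1000
  0110
  1111
Read columns: 1101001110110001

1101001110110001


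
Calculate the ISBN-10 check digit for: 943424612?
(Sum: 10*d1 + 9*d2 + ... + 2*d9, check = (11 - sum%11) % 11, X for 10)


Weighted sum: 241
241 mod 11 = 10

Check digit: 1


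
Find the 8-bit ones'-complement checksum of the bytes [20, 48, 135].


Sum = 203 mod 256 = 203
Complement = 52

52


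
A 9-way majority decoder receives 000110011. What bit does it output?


Ones: 4 out of 9
Threshold: 5

0 (4/9 voted 1)


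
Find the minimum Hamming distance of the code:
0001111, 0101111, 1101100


Comparing all pairs, minimum distance: 1
Can detect 0 errors, correct 0 errors

1


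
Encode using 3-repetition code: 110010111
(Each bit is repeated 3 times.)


Each bit -> 3 copies

111111000000111000111111111


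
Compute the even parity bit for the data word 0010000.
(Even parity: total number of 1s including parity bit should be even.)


Number of 1s in data: 1
Parity bit: 1

1


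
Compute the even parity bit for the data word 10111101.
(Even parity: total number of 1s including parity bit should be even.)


Number of 1s in data: 6
Parity bit: 0

0


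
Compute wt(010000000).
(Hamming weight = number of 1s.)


Counting 1s in 010000000

1


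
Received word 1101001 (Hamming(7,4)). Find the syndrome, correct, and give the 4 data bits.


Syndrome = 0: no error detected

Data: 0001 (no errors)


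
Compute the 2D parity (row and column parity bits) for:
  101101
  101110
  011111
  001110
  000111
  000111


Row parities: 001111
Column parities: 010010

Row P: 001111, Col P: 010010, Corner: 0


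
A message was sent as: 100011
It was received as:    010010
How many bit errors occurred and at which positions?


XOR: 110001

3 error(s) at position(s): 0, 1, 5


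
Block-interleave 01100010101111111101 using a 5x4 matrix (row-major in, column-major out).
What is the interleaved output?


Matrix:
  0110
  0010
  1011
  1111
  1101
Read columns: 00111100111111000111

00111100111111000111


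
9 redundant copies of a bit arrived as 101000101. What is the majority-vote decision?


Ones: 4 out of 9
Threshold: 5

0 (4/9 voted 1)


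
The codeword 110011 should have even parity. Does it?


Number of 1s: 4

Yes, parity is correct (4 ones)


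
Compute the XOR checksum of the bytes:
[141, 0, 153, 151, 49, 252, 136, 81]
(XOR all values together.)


XOR chain: 141 ^ 0 ^ 153 ^ 151 ^ 49 ^ 252 ^ 136 ^ 81 = 151

151


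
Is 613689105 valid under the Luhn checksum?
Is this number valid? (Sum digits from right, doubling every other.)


Luhn sum = 37
37 mod 10 = 7

Invalid (Luhn sum mod 10 = 7)


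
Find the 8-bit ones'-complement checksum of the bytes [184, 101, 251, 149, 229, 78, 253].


Sum = 1245 mod 256 = 221
Complement = 34

34


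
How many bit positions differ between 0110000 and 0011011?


XOR: 0101011
Count of 1s: 4

4


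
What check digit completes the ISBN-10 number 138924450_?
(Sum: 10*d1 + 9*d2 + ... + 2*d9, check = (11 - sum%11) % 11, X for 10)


Weighted sum: 227
227 mod 11 = 7

Check digit: 4


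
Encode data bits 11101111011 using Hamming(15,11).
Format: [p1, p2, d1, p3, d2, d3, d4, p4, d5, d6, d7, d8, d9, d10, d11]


Parity bits: p1=1, p2=0, p3=1, p4=0

101111001111011


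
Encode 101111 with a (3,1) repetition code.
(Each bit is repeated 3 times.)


Each bit -> 3 copies

111000111111111111


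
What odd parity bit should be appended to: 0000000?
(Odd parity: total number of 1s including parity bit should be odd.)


Number of 1s in data: 0
Parity bit: 1

1


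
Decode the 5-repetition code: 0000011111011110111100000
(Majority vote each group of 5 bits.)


Groups: 00000, 11111, 01111, 01111, 00000
Majority votes: 01110

01110


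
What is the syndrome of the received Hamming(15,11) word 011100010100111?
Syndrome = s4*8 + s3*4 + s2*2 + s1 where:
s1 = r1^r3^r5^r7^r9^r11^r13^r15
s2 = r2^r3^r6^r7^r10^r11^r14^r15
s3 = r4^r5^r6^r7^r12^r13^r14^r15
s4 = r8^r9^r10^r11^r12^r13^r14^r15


s1=1, s2=1, s3=0, s4=1

Syndrome = 11 (error at position 11)


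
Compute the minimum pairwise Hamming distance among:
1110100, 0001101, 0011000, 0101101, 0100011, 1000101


Comparing all pairs, minimum distance: 1
Can detect 0 errors, correct 0 errors

1


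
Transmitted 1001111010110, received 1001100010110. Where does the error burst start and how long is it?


XOR: 0000011000000

Burst at position 5, length 2


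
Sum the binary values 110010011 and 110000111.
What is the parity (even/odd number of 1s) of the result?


110010011 = 403
110000111 = 391
Sum = 794 = 1100011010
1s count = 5

odd parity (5 ones in 1100011010)


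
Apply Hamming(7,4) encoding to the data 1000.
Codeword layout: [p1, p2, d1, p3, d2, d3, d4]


Parity bits: p1=1, p2=1, p3=0

1110000


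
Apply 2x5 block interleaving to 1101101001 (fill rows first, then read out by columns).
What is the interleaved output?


Matrix:
  11011
  01001
Read columns: 1011001011

1011001011


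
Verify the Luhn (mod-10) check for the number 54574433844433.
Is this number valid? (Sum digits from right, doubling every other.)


Luhn sum = 66
66 mod 10 = 6

Invalid (Luhn sum mod 10 = 6)


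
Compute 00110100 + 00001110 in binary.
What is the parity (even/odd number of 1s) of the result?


00110100 = 52
00001110 = 14
Sum = 66 = 1000010
1s count = 2

even parity (2 ones in 1000010)


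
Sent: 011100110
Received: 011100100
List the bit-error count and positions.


XOR: 000000010

1 error(s) at position(s): 7


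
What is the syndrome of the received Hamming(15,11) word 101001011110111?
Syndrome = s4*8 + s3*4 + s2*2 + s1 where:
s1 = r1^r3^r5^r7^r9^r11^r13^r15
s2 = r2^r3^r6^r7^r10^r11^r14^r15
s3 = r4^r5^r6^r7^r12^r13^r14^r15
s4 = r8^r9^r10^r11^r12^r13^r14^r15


s1=0, s2=0, s3=0, s4=1

Syndrome = 8 (error at position 8)


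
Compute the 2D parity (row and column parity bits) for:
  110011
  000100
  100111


Row parities: 010
Column parities: 010000

Row P: 010, Col P: 010000, Corner: 1


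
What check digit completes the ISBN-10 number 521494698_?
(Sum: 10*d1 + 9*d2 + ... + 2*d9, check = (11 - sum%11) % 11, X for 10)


Weighted sum: 245
245 mod 11 = 3

Check digit: 8


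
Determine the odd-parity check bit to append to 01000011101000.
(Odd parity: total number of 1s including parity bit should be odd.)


Number of 1s in data: 5
Parity bit: 0

0


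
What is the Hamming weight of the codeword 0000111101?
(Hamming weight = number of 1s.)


Counting 1s in 0000111101

5


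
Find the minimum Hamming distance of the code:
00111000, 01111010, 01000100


Comparing all pairs, minimum distance: 2
Can detect 1 errors, correct 0 errors

2


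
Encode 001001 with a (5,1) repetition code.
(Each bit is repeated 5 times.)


Each bit -> 5 copies

000000000011111000000000011111


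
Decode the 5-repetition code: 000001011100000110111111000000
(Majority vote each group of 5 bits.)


Groups: 00000, 10111, 00000, 11011, 11110, 00000
Majority votes: 010110

010110


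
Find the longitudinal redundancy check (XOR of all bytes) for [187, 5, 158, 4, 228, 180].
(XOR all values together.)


XOR chain: 187 ^ 5 ^ 158 ^ 4 ^ 228 ^ 180 = 116

116


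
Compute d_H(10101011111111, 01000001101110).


XOR: 11101010010001
Count of 1s: 7

7


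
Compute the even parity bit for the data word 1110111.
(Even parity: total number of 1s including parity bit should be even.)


Number of 1s in data: 6
Parity bit: 0

0


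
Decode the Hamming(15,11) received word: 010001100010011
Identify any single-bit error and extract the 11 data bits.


Syndrome = 9: error at position 9

Data: 00111010011 (corrected bit 9)


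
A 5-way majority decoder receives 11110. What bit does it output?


Ones: 4 out of 5
Threshold: 3

1 (4/5 voted 1)


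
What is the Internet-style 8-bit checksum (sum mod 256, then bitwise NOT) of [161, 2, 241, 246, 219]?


Sum = 869 mod 256 = 101
Complement = 154

154


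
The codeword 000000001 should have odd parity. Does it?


Number of 1s: 1

Yes, parity is correct (1 ones)


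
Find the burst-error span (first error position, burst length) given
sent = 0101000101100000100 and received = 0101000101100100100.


XOR: 0000000000000100000

Burst at position 13, length 1


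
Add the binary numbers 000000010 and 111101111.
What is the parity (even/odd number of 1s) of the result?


000000010 = 2
111101111 = 495
Sum = 497 = 111110001
1s count = 6

even parity (6 ones in 111110001)


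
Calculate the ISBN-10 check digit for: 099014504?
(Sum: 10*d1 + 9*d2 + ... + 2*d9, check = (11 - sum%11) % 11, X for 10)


Weighted sum: 207
207 mod 11 = 9

Check digit: 2


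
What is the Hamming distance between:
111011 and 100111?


XOR: 011100
Count of 1s: 3

3


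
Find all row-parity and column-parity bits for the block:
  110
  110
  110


Row parities: 000
Column parities: 110

Row P: 000, Col P: 110, Corner: 0


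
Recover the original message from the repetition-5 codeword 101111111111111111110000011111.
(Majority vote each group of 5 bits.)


Groups: 10111, 11111, 11111, 11111, 00000, 11111
Majority votes: 111101

111101


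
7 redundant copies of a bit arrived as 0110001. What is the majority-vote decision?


Ones: 3 out of 7
Threshold: 4

0 (3/7 voted 1)


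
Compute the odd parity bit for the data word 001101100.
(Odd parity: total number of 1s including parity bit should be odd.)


Number of 1s in data: 4
Parity bit: 1

1


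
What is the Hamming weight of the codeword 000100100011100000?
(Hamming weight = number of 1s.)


Counting 1s in 000100100011100000

5


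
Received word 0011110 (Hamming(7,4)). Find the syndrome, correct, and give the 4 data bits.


Syndrome = 4: error at position 4

Data: 1110 (corrected bit 4)


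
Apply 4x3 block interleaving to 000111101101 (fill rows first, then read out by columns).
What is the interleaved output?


Matrix:
  000
  111
  101
  101
Read columns: 011101000111

011101000111


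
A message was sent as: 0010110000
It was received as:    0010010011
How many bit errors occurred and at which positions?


XOR: 0000100011

3 error(s) at position(s): 4, 8, 9


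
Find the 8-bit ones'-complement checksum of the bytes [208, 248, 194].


Sum = 650 mod 256 = 138
Complement = 117

117


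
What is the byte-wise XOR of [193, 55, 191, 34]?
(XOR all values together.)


XOR chain: 193 ^ 55 ^ 191 ^ 34 = 107

107


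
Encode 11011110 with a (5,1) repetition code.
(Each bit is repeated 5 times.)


Each bit -> 5 copies

1111111111000001111111111111111111100000


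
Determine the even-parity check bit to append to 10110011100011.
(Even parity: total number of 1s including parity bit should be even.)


Number of 1s in data: 8
Parity bit: 0

0


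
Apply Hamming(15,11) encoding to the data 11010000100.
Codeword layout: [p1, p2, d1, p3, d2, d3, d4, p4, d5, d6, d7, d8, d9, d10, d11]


Parity bits: p1=0, p2=0, p3=1, p4=1

001110110000100


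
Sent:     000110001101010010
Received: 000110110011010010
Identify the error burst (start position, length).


XOR: 000000111110000000

Burst at position 6, length 5


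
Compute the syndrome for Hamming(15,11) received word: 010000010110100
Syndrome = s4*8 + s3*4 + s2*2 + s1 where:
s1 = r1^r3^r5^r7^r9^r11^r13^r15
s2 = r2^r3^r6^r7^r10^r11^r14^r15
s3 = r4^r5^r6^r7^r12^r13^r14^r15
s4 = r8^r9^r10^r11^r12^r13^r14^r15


s1=0, s2=1, s3=1, s4=0

Syndrome = 6 (error at position 6)


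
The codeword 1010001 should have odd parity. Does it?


Number of 1s: 3

Yes, parity is correct (3 ones)


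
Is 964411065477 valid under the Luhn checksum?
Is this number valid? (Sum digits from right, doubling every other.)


Luhn sum = 53
53 mod 10 = 3

Invalid (Luhn sum mod 10 = 3)


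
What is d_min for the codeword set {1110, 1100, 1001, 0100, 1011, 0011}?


Comparing all pairs, minimum distance: 1
Can detect 0 errors, correct 0 errors

1


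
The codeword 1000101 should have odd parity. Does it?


Number of 1s: 3

Yes, parity is correct (3 ones)


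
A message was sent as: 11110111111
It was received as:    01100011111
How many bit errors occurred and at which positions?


XOR: 10010100000

3 error(s) at position(s): 0, 3, 5


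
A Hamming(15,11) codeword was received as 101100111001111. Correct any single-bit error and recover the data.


Syndrome = 0: no error detected

Data: 10011001111 (no errors)


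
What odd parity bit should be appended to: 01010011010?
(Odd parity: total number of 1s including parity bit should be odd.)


Number of 1s in data: 5
Parity bit: 0

0


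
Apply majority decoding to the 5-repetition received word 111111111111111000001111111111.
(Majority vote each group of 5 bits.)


Groups: 11111, 11111, 11111, 00000, 11111, 11111
Majority votes: 111011

111011


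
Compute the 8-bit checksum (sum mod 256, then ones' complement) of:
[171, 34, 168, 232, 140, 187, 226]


Sum = 1158 mod 256 = 134
Complement = 121

121


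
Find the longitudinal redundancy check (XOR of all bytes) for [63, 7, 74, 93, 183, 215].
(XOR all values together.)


XOR chain: 63 ^ 7 ^ 74 ^ 93 ^ 183 ^ 215 = 79

79


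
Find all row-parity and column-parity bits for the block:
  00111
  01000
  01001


Row parities: 110
Column parities: 00110

Row P: 110, Col P: 00110, Corner: 0


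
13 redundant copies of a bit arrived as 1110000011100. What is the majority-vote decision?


Ones: 6 out of 13
Threshold: 7

0 (6/13 voted 1)


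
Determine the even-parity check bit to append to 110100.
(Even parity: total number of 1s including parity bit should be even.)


Number of 1s in data: 3
Parity bit: 1

1


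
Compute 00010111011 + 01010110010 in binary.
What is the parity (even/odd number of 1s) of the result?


00010111011 = 187
01010110010 = 690
Sum = 877 = 1101101101
1s count = 7

odd parity (7 ones in 1101101101)


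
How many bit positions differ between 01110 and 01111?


XOR: 00001
Count of 1s: 1

1


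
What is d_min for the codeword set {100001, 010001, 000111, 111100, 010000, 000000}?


Comparing all pairs, minimum distance: 1
Can detect 0 errors, correct 0 errors

1


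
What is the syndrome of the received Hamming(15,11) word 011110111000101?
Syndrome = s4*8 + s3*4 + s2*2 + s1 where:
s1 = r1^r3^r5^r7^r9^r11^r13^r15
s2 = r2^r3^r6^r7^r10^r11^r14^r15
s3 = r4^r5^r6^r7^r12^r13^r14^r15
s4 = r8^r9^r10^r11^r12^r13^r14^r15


s1=0, s2=0, s3=1, s4=0

Syndrome = 4 (error at position 4)


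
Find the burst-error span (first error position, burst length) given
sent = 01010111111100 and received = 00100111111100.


XOR: 01110000000000

Burst at position 1, length 3


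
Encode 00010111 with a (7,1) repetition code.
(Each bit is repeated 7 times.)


Each bit -> 7 copies

00000000000000000000011111110000000111111111111111111111


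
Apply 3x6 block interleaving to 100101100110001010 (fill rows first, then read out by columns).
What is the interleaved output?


Matrix:
  100101
  100110
  001010
Read columns: 110000001110011100

110000001110011100


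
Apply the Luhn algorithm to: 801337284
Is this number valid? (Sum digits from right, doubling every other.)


Luhn sum = 36
36 mod 10 = 6

Invalid (Luhn sum mod 10 = 6)


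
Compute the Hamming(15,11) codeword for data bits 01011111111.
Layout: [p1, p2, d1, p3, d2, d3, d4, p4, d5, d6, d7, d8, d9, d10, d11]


Parity bits: p1=0, p2=1, p3=0, p4=1

010010111111111


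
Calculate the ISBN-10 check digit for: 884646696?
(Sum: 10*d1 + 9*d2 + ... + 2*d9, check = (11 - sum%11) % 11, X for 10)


Weighted sum: 343
343 mod 11 = 2

Check digit: 9


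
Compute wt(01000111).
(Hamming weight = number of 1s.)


Counting 1s in 01000111

4


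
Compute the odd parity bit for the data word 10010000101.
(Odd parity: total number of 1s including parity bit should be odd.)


Number of 1s in data: 4
Parity bit: 1

1


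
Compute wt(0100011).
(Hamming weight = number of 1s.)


Counting 1s in 0100011

3


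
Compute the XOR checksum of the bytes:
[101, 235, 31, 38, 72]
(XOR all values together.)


XOR chain: 101 ^ 235 ^ 31 ^ 38 ^ 72 = 255

255


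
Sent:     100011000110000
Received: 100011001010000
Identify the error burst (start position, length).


XOR: 000000001100000

Burst at position 8, length 2


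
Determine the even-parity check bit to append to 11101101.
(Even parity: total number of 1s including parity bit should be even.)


Number of 1s in data: 6
Parity bit: 0

0


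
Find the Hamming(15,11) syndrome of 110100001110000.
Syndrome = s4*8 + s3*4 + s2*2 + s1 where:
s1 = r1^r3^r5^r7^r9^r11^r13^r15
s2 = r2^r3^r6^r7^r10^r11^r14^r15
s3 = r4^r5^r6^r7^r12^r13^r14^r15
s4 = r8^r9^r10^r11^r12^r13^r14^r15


s1=1, s2=1, s3=1, s4=1

Syndrome = 15 (error at position 15)


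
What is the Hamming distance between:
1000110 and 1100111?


XOR: 0100001
Count of 1s: 2

2


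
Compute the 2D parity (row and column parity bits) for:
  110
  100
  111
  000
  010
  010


Row parities: 011011
Column parities: 101

Row P: 011011, Col P: 101, Corner: 0


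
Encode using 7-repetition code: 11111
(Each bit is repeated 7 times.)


Each bit -> 7 copies

11111111111111111111111111111111111


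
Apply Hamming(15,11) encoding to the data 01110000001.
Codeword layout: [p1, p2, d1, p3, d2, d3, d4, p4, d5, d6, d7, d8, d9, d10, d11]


Parity bits: p1=1, p2=1, p3=0, p4=1

110011110000001


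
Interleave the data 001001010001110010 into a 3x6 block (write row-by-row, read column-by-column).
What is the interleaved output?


Matrix:
  001001
  010001
  110010
Read columns: 001011100000001110

001011100000001110


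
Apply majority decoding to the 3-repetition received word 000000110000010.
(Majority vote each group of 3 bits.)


Groups: 000, 000, 110, 000, 010
Majority votes: 00100

00100


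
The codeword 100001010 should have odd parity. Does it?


Number of 1s: 3

Yes, parity is correct (3 ones)


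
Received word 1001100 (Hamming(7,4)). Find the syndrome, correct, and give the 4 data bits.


Syndrome = 0: no error detected

Data: 0100 (no errors)


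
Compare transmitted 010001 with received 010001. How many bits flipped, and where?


XOR: 000000

0 errors (received matches sent)


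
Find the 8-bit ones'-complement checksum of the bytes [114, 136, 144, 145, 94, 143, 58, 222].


Sum = 1056 mod 256 = 32
Complement = 223

223


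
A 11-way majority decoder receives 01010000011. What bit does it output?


Ones: 4 out of 11
Threshold: 6

0 (4/11 voted 1)


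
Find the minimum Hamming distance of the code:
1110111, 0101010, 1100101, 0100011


Comparing all pairs, minimum distance: 2
Can detect 1 errors, correct 0 errors

2


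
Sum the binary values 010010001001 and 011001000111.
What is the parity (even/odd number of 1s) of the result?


010010001001 = 1161
011001000111 = 1607
Sum = 2768 = 101011010000
1s count = 5

odd parity (5 ones in 101011010000)


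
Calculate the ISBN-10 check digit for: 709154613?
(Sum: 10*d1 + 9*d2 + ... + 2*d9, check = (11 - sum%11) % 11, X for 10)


Weighted sum: 232
232 mod 11 = 1

Check digit: X


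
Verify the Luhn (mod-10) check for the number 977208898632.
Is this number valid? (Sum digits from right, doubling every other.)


Luhn sum = 68
68 mod 10 = 8

Invalid (Luhn sum mod 10 = 8)


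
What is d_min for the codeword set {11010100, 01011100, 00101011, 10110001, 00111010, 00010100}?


Comparing all pairs, minimum distance: 2
Can detect 1 errors, correct 0 errors

2


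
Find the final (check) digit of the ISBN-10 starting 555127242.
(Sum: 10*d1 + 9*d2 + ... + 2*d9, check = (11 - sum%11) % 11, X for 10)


Weighted sum: 213
213 mod 11 = 4

Check digit: 7


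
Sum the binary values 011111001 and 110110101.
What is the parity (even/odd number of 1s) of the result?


011111001 = 249
110110101 = 437
Sum = 686 = 1010101110
1s count = 6

even parity (6 ones in 1010101110)


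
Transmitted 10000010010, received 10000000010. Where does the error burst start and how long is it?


XOR: 00000010000

Burst at position 6, length 1


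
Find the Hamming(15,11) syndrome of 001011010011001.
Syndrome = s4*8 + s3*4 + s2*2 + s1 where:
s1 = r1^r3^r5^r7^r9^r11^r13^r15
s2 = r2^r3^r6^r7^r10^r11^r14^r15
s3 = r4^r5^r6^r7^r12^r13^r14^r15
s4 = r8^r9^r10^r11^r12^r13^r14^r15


s1=0, s2=0, s3=0, s4=0

Syndrome = 0 (no error)


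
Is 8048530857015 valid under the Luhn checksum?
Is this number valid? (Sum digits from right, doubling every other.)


Luhn sum = 54
54 mod 10 = 4

Invalid (Luhn sum mod 10 = 4)


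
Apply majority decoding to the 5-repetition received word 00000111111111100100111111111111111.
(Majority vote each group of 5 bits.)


Groups: 00000, 11111, 11111, 00100, 11111, 11111, 11111
Majority votes: 0110111

0110111


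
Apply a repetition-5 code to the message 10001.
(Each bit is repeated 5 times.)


Each bit -> 5 copies

1111100000000000000011111


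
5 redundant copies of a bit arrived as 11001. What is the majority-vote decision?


Ones: 3 out of 5
Threshold: 3

1 (3/5 voted 1)


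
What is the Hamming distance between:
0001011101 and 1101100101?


XOR: 1100111000
Count of 1s: 5

5


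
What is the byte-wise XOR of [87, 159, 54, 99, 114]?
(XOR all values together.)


XOR chain: 87 ^ 159 ^ 54 ^ 99 ^ 114 = 239

239


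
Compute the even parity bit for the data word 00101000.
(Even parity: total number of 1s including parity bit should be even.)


Number of 1s in data: 2
Parity bit: 0

0


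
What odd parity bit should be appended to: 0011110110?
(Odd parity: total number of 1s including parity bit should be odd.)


Number of 1s in data: 6
Parity bit: 1

1


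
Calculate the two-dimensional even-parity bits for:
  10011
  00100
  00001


Row parities: 111
Column parities: 10110

Row P: 111, Col P: 10110, Corner: 1


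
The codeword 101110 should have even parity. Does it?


Number of 1s: 4

Yes, parity is correct (4 ones)


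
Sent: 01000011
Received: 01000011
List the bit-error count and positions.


XOR: 00000000

0 errors (received matches sent)


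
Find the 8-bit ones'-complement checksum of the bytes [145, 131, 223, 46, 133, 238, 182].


Sum = 1098 mod 256 = 74
Complement = 181

181


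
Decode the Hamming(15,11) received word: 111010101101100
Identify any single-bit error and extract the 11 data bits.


Syndrome = 0: no error detected

Data: 11011101100 (no errors)


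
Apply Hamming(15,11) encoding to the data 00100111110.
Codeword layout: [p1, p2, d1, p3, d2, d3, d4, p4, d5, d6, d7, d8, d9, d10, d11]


Parity bits: p1=0, p2=0, p3=0, p4=1

000001010111110


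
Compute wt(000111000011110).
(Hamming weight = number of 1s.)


Counting 1s in 000111000011110

7


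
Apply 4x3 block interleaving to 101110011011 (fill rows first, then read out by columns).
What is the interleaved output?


Matrix:
  101
  110
  011
  011
Read columns: 110001111011

110001111011


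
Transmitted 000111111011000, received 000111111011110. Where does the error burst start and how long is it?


XOR: 000000000000110

Burst at position 12, length 2


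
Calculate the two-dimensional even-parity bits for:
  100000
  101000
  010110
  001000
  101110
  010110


Row parities: 101101
Column parities: 101110

Row P: 101101, Col P: 101110, Corner: 0


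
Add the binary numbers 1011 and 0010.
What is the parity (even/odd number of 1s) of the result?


1011 = 11
0010 = 2
Sum = 13 = 1101
1s count = 3

odd parity (3 ones in 1101)


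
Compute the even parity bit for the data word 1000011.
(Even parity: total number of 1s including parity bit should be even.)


Number of 1s in data: 3
Parity bit: 1

1


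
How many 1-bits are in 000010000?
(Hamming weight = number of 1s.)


Counting 1s in 000010000

1


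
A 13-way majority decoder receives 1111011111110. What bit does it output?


Ones: 11 out of 13
Threshold: 7

1 (11/13 voted 1)


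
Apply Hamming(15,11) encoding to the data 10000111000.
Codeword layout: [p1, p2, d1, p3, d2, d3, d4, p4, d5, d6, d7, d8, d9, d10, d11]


Parity bits: p1=0, p2=1, p3=1, p4=1

011100010111000


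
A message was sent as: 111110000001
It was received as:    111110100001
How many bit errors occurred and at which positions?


XOR: 000000100000

1 error(s) at position(s): 6


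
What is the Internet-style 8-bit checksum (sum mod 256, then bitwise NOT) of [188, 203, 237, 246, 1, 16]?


Sum = 891 mod 256 = 123
Complement = 132

132


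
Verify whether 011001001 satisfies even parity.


Number of 1s: 4

Yes, parity is correct (4 ones)


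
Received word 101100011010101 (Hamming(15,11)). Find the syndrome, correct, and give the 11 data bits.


Syndrome = 14: error at position 14

Data: 10001010111 (corrected bit 14)


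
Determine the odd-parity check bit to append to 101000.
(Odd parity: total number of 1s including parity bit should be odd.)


Number of 1s in data: 2
Parity bit: 1

1


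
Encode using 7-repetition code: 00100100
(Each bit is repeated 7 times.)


Each bit -> 7 copies

00000000000000111111100000000000000111111100000000000000


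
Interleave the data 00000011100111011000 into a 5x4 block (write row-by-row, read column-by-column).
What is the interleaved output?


Matrix:
  0000
  0011
  1001
  1101
  1000
Read columns: 00111000100100001110

00111000100100001110


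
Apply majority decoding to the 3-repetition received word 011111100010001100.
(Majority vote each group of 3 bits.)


Groups: 011, 111, 100, 010, 001, 100
Majority votes: 110000

110000


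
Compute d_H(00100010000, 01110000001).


XOR: 01010010001
Count of 1s: 4

4
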